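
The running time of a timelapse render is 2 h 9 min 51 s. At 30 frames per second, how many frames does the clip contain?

233730 frames

2 h 9 min 51 s = 7791 s.
Frames = 7791 × 30 = 233730.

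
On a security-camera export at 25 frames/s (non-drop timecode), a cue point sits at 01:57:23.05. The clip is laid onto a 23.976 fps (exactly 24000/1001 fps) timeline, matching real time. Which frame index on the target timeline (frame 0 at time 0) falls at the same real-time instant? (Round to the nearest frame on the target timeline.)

frame 168868

Source frame index: (1×3600 + 57×60 + 23) × 25 + 5 = 176080.
Real time: 176080 / (25) = 35216/5 s.
Target frame: (35216/5) × (24000/1001) = 169036800/1001 ≈ 168867.932 → 168868.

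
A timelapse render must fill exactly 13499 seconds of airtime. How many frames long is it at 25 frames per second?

337475 frames

Frames = 13499 × 25 = 337475.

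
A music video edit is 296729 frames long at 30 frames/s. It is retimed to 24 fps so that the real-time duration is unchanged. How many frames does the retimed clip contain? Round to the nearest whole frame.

Frames at target rate = 296729 × (24) / (30) = 1186916/5 ≈ 237383.200.
Nearest whole frame: 237383.

237383 frames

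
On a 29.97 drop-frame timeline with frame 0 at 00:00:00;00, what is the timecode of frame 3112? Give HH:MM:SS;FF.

Each 10-minute DF block holds 10 × 60 × 30 − 9 × 2 = 17982 frames. 3112 ÷ 17982 → 0 full blocks, remainder 3112.
Within the partial block the first minute is 1800 frames and each further minute 1798, so 1 further minute boundary passed. Total skipped labels = 18 × 0 + 2 × 1 = 2.
Non-drop label index = 3112 + 2 = 3114; at 30 labels/s that is 00:01:43:24, i.e. DF 00:01:43;24.

00:01:43;24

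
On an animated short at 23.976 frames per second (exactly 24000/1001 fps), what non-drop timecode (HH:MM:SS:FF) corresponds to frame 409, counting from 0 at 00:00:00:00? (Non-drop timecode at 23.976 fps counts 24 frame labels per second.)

409 ÷ 24 = 17 full seconds, remainder 1 frame.
17 s = 0 h 0 min 17 s.
Timecode: 00:00:17:01.

00:00:17:01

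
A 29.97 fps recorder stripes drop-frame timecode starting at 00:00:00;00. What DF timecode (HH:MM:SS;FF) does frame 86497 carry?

00:48:06;05

Each 10-minute DF block holds 10 × 60 × 30 − 9 × 2 = 17982 frames. 86497 ÷ 17982 → 4 full blocks, remainder 14569.
Within the partial block the first minute is 1800 frames and each further minute 1798, so 8 further minute boundaries passed. Total skipped labels = 18 × 4 + 2 × 8 = 88.
Non-drop label index = 86497 + 88 = 86585; at 30 labels/s that is 00:48:06:05, i.e. DF 00:48:06;05.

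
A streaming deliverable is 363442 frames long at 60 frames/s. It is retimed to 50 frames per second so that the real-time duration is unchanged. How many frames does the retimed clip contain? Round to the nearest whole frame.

302868 frames

Frames at target rate = 363442 × (50) / (60) = 908605/3 ≈ 302868.333.
Nearest whole frame: 302868.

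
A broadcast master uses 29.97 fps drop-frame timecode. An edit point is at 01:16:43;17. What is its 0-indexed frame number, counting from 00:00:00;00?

As if non-drop at 30 labels/s: (1 × 3600 + 16 × 60 + 43) × 30 + 17 = 138107.
Minute boundaries passed: 76; those not divisible by 10: 76 − 7 = 69; dropped labels = 2 × 69 = 138.
Actual frame index = 138107 − 138 = 137969.

137969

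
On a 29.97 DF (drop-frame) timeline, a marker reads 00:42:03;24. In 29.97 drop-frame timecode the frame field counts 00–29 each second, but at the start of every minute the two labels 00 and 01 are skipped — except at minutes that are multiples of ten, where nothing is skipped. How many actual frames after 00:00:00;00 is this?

As if non-drop at 30 labels/s: (0 × 3600 + 42 × 60 + 3) × 30 + 24 = 75714.
Minute boundaries passed: 42; those not divisible by 10: 42 − 4 = 38; dropped labels = 2 × 38 = 76.
Actual frame index = 75714 − 76 = 75638.

75638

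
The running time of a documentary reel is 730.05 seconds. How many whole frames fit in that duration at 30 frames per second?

Frames = 730.05 × 30 = 43803/2 ≈ 21901.5000.
Complete frames: 21901.

21901 frames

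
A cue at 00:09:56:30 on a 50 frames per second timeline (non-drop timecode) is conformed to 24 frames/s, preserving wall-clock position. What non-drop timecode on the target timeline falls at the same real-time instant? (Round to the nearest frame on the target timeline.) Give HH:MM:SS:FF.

00:09:56:14

Source frame index: (0×3600 + 9×60 + 56) × 50 + 30 = 29830.
Real time: 29830 / (50) = 2983/5 s.
Target frame: (2983/5) × (24) = 71592/5 ≈ 14318.400 → 14318.
At 24 labels/s: frame 14318 → 00:09:56:14.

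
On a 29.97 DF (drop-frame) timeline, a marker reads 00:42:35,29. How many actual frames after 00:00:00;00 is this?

As if non-drop at 30 labels/s: (0 × 3600 + 42 × 60 + 35) × 30 + 29 = 76679.
Minute boundaries passed: 42; those not divisible by 10: 42 − 4 = 38; dropped labels = 2 × 38 = 76.
Actual frame index = 76679 − 76 = 76603.

76603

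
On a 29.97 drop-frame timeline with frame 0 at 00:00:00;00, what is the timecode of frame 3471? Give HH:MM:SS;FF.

00:01:55;23

Ten DF minutes hold 17982 frames, so frame 3471 lies in block 0 (frames 0–17981) with 3471 frames into that block.
The block's first minute is 1800 frames and the rest 1798 each; 3471 frames reaches minute 1, so 0 × 18 + 1 × 2 = 2 labels have been skipped so far.
Adding those back, label number 3471 + 2 = 3473 at 30 labels/s is 115 s + 23 f = 0 h 1 min 55 s frame 23, i.e. 00:01:55;23.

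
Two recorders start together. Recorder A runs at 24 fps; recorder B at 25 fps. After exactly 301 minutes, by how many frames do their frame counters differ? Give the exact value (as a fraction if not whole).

18060 frames

301 min = 18060 s.
A emits 24 × 18060 = 433440 frames; B emits 25 × 18060 = 451500.
Difference = 18060 frames; B is ahead of A.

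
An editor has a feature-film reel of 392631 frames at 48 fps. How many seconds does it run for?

8179.8125 seconds

Running time = 392631 / (48) = 8179.8125 s.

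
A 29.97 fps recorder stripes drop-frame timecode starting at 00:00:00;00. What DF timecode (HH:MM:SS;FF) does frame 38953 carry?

Ten DF minutes hold 17982 frames, so frame 38953 lies in block 2 (frames 35964–53945) with 2989 frames into that block.
The block's first minute is 1800 frames and the rest 1798 each; 2989 frames reaches minute 1, so 2 × 18 + 1 × 2 = 38 labels have been skipped so far.
Adding those back, label number 38953 + 38 = 38991 at 30 labels/s is 1299 s + 21 f = 0 h 21 min 39 s frame 21, i.e. 00:21:39;21.

00:21:39;21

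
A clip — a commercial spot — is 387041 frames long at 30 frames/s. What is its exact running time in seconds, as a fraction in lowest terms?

Running time = 387041 ÷ (30) = 387041 × 1/30 = 387041/30 s.

387041/30 seconds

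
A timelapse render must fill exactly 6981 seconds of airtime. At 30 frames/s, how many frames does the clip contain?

209430 frames

Frames = 6981 × 30 = 209430.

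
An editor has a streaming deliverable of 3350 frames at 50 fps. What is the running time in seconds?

67 seconds

Running time = 3350 / (50) = 67 s.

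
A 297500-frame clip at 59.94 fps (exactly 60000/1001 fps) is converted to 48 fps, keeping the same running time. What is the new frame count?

238238 frames

Target frames = source frames × (target rate / source rate) = 297500 × (48)/(60000/1001) = 297500 × 1001/1250 = 238238.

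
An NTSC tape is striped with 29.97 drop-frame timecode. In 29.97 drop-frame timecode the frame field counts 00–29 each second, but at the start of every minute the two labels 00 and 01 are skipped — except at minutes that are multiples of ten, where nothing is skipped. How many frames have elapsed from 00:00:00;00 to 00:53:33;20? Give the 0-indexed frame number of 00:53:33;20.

96314

Complete 10-minute blocks: 5, each 17982 frames → 89910.
Remaining 3 whole minutes in the current block: 1800 + 2 × 1798 = 5396 frames.
Within the current minute: 33 × 30 + 20 − 2 = 1008 (labels ;00/;01 skipped at this minute). Total = 89910 + 5396 + 1008 = 96314.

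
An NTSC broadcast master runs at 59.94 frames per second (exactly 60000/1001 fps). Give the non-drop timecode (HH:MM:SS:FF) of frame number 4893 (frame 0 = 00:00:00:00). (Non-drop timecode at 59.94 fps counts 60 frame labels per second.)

00:01:21:33

4893 ÷ 60 = 81 full seconds, remainder 33 frames.
81 s = 0 h 1 min 21 s.
Timecode: 00:01:21:33.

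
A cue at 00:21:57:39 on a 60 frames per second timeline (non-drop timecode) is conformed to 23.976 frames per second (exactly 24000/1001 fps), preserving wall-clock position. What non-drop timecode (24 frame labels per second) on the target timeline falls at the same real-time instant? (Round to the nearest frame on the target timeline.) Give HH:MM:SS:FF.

Source frame index: (0×3600 + 21×60 + 57) × 60 + 39 = 79059.
Real time: 79059 / (60) = 26353/20 s.
Target frame: (26353/20) × (24000/1001) = 31623600/1001 ≈ 31592.008 → 31592.
At 24 labels/s: frame 31592 → 00:21:56:08.

00:21:56:08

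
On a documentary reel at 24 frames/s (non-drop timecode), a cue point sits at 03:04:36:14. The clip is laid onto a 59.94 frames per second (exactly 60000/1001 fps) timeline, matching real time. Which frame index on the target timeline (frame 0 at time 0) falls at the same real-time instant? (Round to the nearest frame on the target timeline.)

frame 663931

Source frame index: (3×3600 + 4×60 + 36) × 24 + 14 = 265838.
Real time: 265838 / (24) = 132919/12 s.
Target frame: (132919/12) × (60000/1001) = 664595000/1001 ≈ 663931.069 → 663931.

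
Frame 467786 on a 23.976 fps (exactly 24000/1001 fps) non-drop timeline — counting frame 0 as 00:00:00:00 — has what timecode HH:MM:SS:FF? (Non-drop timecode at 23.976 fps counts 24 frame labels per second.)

467786 ÷ 24 = 19491 full seconds, remainder 2 frames.
19491 s = 5 h 24 min 51 s.
Timecode: 05:24:51:02.

05:24:51:02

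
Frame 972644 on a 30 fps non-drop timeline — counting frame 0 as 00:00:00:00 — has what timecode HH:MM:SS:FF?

972644 ÷ 30 = 32421 full seconds, remainder 14 frames.
32421 s = 9 h 0 min 21 s.
Timecode: 09:00:21:14.

09:00:21:14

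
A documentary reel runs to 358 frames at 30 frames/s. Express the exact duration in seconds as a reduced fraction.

Running time = 358 ÷ (30) = 358 × 1/30 = 179/15 s.

179/15 seconds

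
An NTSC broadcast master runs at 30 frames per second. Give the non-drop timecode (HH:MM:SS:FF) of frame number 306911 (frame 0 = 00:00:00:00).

02:50:30:11

306911 ÷ 30 = 10230 full seconds, remainder 11 frames.
10230 s = 2 h 50 min 30 s.
Timecode: 02:50:30:11.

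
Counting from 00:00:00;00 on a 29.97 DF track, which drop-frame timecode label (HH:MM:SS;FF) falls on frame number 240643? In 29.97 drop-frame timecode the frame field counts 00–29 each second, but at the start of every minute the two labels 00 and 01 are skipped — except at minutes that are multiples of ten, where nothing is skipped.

02:13:49;13

Each 10-minute DF block holds 10 × 60 × 30 − 9 × 2 = 17982 frames. 240643 ÷ 17982 → 13 full blocks, remainder 6877.
Within the partial block the first minute is 1800 frames and each further minute 1798, so 3 further minute boundaries passed. Total skipped labels = 18 × 13 + 2 × 3 = 240.
Non-drop label index = 240643 + 240 = 240883; at 30 labels/s that is 02:13:49:13, i.e. DF 02:13:49;13.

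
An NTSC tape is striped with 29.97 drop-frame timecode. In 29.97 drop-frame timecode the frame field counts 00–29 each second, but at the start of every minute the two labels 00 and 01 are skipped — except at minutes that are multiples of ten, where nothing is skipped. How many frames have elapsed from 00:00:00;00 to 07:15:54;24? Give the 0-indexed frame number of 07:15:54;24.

783860

Complete 10-minute blocks: 43, each 17982 frames → 773226.
Remaining 5 whole minutes in the current block: 1800 + 4 × 1798 = 8992 frames.
Within the current minute: 54 × 30 + 24 − 2 = 1642 (labels ;00/;01 skipped at this minute). Total = 773226 + 8992 + 1642 = 783860.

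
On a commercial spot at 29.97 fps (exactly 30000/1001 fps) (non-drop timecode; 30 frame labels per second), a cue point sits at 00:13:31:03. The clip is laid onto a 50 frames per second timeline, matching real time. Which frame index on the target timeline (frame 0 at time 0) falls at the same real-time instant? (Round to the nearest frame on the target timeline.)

Source frame index: (0×3600 + 13×60 + 31) × 30 + 3 = 24333.
Real time: 24333 / (30000/1001) = 8119111/10000 s.
Target frame: (8119111/10000) × (50) = 8119111/200 ≈ 40595.555 → 40596.

frame 40596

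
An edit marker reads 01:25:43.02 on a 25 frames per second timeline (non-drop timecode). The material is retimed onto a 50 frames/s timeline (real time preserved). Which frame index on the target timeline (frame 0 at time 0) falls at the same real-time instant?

Source frame index: (1×3600 + 25×60 + 43) × 25 + 2 = 128577.
Real time: 128577 / (25) = 128577/25 s.
Target frame: (128577/25) × (50) = 257154.

frame 257154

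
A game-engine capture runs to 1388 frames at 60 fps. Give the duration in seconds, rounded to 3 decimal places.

Running time = 1388 × 1/60 = 347/15 s ≈ 23.133 s.

23.133 seconds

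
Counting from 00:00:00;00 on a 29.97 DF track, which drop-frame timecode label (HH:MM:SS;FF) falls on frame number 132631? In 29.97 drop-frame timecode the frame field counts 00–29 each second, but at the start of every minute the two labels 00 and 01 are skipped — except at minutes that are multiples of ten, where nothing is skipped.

Each 10-minute DF block holds 10 × 60 × 30 − 9 × 2 = 17982 frames. 132631 ÷ 17982 → 7 full blocks, remainder 6757.
Within the partial block the first minute is 1800 frames and each further minute 1798, so 3 further minute boundaries passed. Total skipped labels = 18 × 7 + 2 × 3 = 132.
Non-drop label index = 132631 + 132 = 132763; at 30 labels/s that is 01:13:45:13, i.e. DF 01:13:45;13.

01:13:45;13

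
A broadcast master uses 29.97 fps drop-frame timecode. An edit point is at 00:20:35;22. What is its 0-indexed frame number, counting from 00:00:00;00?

37036

Complete 10-minute blocks: 2, each 17982 frames → 35964.
Remaining 0 whole minutes in the current block: 0 frames.
Within the current minute: 35 × 30 + 22 = 1072. Total = 35964 + 0 + 1072 = 37036.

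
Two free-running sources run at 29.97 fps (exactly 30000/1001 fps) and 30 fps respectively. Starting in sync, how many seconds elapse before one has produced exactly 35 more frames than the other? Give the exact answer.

7007/6 seconds

The gap grows by |30 − 30000/1001| = 30/1001 frames per second.
Time for a 35-frame gap: 35 ÷ (30/1001) = 7007/6 s.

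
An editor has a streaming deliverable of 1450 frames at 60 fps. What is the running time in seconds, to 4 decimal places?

24.1667 seconds

Running time = 1450 × 1/60 = 145/6 s ≈ 24.1667 s.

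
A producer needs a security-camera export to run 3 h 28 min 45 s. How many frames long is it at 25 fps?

3 h 28 min 45 s = 12525 s.
Frames = 12525 × 25 = 313125.

313125 frames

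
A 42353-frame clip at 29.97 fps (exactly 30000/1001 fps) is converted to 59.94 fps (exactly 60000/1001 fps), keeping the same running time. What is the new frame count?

Target frames = source frames × (target rate / source rate) = 42353 × (60000/1001)/(30000/1001) = 42353 × 2 = 84706.

84706 frames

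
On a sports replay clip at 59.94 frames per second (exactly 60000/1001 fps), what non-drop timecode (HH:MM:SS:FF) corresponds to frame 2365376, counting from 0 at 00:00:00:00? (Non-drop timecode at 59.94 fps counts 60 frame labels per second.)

10:57:02:56

2365376 ÷ 60 = 39422 full seconds, remainder 56 frames.
39422 s = 10 h 57 min 2 s.
Timecode: 10:57:02:56.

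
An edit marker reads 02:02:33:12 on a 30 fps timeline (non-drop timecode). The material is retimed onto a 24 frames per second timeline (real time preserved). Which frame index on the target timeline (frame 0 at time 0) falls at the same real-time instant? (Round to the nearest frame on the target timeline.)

frame 176482

Source frame index: (2×3600 + 2×60 + 33) × 30 + 12 = 220602.
Real time: 220602 / (30) = 36767/5 s.
Target frame: (36767/5) × (24) = 882408/5 ≈ 176481.600 → 176482.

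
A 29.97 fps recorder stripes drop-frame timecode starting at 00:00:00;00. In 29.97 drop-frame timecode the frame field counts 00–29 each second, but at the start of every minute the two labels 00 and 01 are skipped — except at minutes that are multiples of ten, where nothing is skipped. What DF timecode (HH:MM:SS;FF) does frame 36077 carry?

00:20:03;23

Ten DF minutes hold 17982 frames, so frame 36077 lies in block 2 (frames 35964–53945) with 113 frames into that block.
The block's first minute is 1800 frames and the rest 1798 each; 113 frames reaches minute 0, so 2 × 18 + 0 × 2 = 36 labels have been skipped so far.
Adding those back, label number 36077 + 36 = 36113 at 30 labels/s is 1203 s + 23 f = 0 h 20 min 3 s frame 23, i.e. 00:20:03;23.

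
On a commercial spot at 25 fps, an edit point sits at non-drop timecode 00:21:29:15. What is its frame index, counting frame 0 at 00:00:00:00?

32240

Total seconds to the label: (0 × 3600 + 21 × 60 + 29) = 1289.
Frame index = 1289 × 25 + 15 = 32240.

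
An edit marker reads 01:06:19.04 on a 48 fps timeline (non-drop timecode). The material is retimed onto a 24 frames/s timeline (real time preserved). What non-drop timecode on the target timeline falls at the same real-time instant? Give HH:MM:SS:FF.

01:06:19:02

Source frame index: (1×3600 + 6×60 + 19) × 48 + 4 = 190996.
Real time: 190996 / (48) = 47749/12 s.
Target frame: (47749/12) × (24) = 95498.
At 24 labels/s: frame 95498 → 01:06:19:02.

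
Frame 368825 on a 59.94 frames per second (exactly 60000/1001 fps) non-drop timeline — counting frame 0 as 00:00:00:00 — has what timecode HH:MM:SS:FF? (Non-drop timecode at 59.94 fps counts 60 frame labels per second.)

01:42:27:05

368825 ÷ 60 = 6147 full seconds, remainder 5 frames.
6147 s = 1 h 42 min 27 s.
Timecode: 01:42:27:05.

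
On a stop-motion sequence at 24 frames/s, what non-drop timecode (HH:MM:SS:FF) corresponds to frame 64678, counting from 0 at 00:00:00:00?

64678 ÷ 24 = 2694 full seconds, remainder 22 frames.
2694 s = 0 h 44 min 54 s.
Timecode: 00:44:54:22.

00:44:54:22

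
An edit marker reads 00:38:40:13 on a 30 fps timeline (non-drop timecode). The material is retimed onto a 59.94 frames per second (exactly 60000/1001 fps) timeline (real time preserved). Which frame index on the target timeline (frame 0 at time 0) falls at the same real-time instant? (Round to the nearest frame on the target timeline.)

frame 139087

Source frame index: (0×3600 + 38×60 + 40) × 30 + 13 = 69613.
Real time: 69613 / (30) = 69613/30 s.
Target frame: (69613/30) × (60000/1001) = 139226000/1001 ≈ 139086.913 → 139087.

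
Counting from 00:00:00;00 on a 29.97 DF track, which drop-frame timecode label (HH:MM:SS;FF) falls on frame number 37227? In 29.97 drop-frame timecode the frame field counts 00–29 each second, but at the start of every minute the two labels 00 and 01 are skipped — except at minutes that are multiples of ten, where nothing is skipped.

Each 10-minute DF block holds 10 × 60 × 30 − 9 × 2 = 17982 frames. 37227 ÷ 17982 → 2 full blocks, remainder 1263.
Within the partial block the first minute is 1800 frames and each further minute 1798, so 0 further minute boundaries passed. Total skipped labels = 18 × 2 + 2 × 0 = 36.
Non-drop label index = 37227 + 36 = 37263; at 30 labels/s that is 00:20:42:03, i.e. DF 00:20:42;03.

00:20:42;03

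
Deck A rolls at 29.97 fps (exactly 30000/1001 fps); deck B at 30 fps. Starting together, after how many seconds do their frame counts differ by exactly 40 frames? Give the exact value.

The gap grows by |30 − 30000/1001| = 30/1001 frames per second.
Time for a 40-frame gap: 40 ÷ (30/1001) = 4004/3 s.

4004/3 seconds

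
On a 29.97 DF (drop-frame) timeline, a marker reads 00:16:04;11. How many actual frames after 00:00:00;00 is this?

As if non-drop at 30 labels/s: (0 × 3600 + 16 × 60 + 4) × 30 + 11 = 28931.
Minute boundaries passed: 16; those not divisible by 10: 16 − 1 = 15; dropped labels = 2 × 15 = 30.
Actual frame index = 28931 − 30 = 28901.

28901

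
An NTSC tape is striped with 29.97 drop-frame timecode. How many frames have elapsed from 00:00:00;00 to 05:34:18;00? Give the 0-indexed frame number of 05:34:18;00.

601138

Complete 10-minute blocks: 33, each 17982 frames → 593406.
Remaining 4 whole minutes in the current block: 1800 + 3 × 1798 = 7194 frames.
Within the current minute: 18 × 30 + 0 − 2 = 538 (labels ;00/;01 skipped at this minute). Total = 593406 + 7194 + 538 = 601138.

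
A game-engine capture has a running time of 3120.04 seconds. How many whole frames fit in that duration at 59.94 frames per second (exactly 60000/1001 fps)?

187015 frames

Frames = 3120.04 × 60000/1001 = 2431200/13 ≈ 187015.3846.
Complete frames: 187015.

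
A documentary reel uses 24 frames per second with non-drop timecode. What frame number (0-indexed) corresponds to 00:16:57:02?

frame 24410

Total seconds to the label: (0 × 3600 + 16 × 60 + 57) = 1017.
Frame index = 1017 × 24 + 2 = 24410.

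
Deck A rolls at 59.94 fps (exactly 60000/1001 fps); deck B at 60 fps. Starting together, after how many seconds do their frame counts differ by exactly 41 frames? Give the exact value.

41041/60 seconds

The gap grows by |60 − 60000/1001| = 60/1001 frames per second.
Time for a 41-frame gap: 41 ÷ (60/1001) = 41041/60 s.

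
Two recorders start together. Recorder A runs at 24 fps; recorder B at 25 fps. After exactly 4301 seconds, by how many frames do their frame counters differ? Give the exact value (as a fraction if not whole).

4301 frames

A emits 24 × 4301 = 103224 frames; B emits 25 × 4301 = 107525.
Difference = 4301 frames; B is ahead of A.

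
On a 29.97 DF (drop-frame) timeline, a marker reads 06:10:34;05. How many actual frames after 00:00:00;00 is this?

666359

As if non-drop at 30 labels/s: (6 × 3600 + 10 × 60 + 34) × 30 + 5 = 667025.
Minute boundaries passed: 370; those not divisible by 10: 370 − 37 = 333; dropped labels = 2 × 333 = 666.
Actual frame index = 667025 − 666 = 666359.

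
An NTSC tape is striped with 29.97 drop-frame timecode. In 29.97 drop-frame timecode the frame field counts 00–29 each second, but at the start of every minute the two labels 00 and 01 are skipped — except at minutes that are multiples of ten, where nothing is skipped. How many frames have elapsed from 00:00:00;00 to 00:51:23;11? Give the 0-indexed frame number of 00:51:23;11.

As if non-drop at 30 labels/s: (0 × 3600 + 51 × 60 + 23) × 30 + 11 = 92501.
Minute boundaries passed: 51; those not divisible by 10: 51 − 5 = 46; dropped labels = 2 × 46 = 92.
Actual frame index = 92501 − 92 = 92409.

92409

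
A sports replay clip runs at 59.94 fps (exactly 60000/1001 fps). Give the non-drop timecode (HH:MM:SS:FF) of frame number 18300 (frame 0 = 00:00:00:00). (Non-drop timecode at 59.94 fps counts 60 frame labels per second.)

00:05:05:00

18300 ÷ 60 = 305 full seconds, remainder 0 frames.
305 s = 0 h 5 min 5 s.
Timecode: 00:05:05:00.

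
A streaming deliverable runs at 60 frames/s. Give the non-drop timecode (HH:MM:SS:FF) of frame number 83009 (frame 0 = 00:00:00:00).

83009 ÷ 60 = 1383 full seconds, remainder 29 frames.
1383 s = 0 h 23 min 3 s.
Timecode: 00:23:03:29.

00:23:03:29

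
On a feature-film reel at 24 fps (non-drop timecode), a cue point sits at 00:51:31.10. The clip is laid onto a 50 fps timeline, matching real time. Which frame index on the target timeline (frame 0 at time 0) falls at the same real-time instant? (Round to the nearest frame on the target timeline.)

frame 154571

Source frame index: (0×3600 + 51×60 + 31) × 24 + 10 = 74194.
Real time: 74194 / (24) = 37097/12 s.
Target frame: (37097/12) × (50) = 927425/6 ≈ 154570.833 → 154571.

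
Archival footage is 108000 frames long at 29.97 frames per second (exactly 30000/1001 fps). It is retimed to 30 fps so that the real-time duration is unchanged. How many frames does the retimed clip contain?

Target frames = source frames × (target rate / source rate) = 108000 × (30)/(30000/1001) = 108000 × 1001/1000 = 108108.

108108 frames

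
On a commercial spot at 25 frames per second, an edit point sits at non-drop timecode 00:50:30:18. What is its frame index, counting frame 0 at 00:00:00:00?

frame 75768

Total seconds to the label: (0 × 3600 + 50 × 60 + 30) = 3030.
Frame index = 3030 × 25 + 18 = 75768.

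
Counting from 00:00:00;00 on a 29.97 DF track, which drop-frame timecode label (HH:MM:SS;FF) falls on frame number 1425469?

13:12:43;05

Ten DF minutes hold 17982 frames, so frame 1425469 lies in block 79 (frames 1420578–1438559) with 4891 frames into that block.
The block's first minute is 1800 frames and the rest 1798 each; 4891 frames reaches minute 2, so 79 × 18 + 2 × 2 = 1426 labels have been skipped so far.
Adding those back, label number 1425469 + 1426 = 1426895 at 30 labels/s is 47563 s + 5 f = 13 h 12 min 43 s frame 5, i.e. 13:12:43;05.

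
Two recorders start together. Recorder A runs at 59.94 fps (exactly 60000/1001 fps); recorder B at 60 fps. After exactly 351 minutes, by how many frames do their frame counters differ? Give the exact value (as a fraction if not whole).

97200/77 frames

351 min = 21060 s.
A emits 60000/1001 × 21060 = 97200000/77 frames; B emits 60 × 21060 = 1263600.
Difference = 97200/77 frames (≈ 1262.3377); B is ahead of A.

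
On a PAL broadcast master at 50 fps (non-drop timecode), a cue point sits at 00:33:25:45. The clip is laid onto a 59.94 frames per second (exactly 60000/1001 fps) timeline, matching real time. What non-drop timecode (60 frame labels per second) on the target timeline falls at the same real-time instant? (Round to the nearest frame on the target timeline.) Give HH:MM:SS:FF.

00:33:23:54

Source frame index: (0×3600 + 33×60 + 25) × 50 + 45 = 100295.
Real time: 100295 / (50) = 20059/10 s.
Target frame: (20059/10) × (60000/1001) = 9258000/77 ≈ 120233.766 → 120234.
At 60 labels/s: frame 120234 → 00:33:23:54.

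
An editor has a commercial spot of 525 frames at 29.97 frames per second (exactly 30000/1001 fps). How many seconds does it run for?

Running time = 525 / (30000/1001) = 17.5175 s.

17.5175 seconds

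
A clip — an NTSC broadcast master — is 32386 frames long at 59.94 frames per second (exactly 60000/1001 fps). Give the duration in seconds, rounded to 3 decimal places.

540.306 seconds

Running time = 32386 × 1001/60000 = 16209193/30000 s ≈ 540.306 s.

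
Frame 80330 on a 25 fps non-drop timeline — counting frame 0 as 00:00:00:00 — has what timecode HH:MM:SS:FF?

00:53:33:05

80330 ÷ 25 = 3213 full seconds, remainder 5 frames.
3213 s = 0 h 53 min 33 s.
Timecode: 00:53:33:05.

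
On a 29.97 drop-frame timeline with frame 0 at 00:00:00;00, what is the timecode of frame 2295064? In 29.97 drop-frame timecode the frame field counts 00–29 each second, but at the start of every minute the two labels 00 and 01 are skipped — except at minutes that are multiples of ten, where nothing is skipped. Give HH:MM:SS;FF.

Each 10-minute DF block holds 10 × 60 × 30 − 9 × 2 = 17982 frames. 2295064 ÷ 17982 → 127 full blocks, remainder 11350.
Within the partial block the first minute is 1800 frames and each further minute 1798, so 6 further minute boundaries passed. Total skipped labels = 18 × 127 + 2 × 6 = 2298.
Non-drop label index = 2295064 + 2298 = 2297362; at 30 labels/s that is 21:16:18:22, i.e. DF 21:16:18;22.

21:16:18;22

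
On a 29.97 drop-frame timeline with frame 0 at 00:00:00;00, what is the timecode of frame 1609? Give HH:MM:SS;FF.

Each 10-minute DF block holds 10 × 60 × 30 − 9 × 2 = 17982 frames. 1609 ÷ 17982 → 0 full blocks, remainder 1609.
Within the partial block the first minute is 1800 frames and each further minute 1798, so 0 further minute boundaries passed. Total skipped labels = 18 × 0 + 2 × 0 = 0.
Non-drop label index = 1609 + 0 = 1609; at 30 labels/s that is 00:00:53:19, i.e. DF 00:00:53;19.

00:00:53;19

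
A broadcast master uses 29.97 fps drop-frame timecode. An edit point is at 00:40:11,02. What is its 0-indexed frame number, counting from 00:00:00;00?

As if non-drop at 30 labels/s: (0 × 3600 + 40 × 60 + 11) × 30 + 2 = 72332.
Minute boundaries passed: 40; those not divisible by 10: 40 − 4 = 36; dropped labels = 2 × 36 = 72.
Actual frame index = 72332 − 72 = 72260.

72260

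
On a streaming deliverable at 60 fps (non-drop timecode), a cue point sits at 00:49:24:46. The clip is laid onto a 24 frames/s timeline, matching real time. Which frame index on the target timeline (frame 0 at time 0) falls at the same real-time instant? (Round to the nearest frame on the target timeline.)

Source frame index: (0×3600 + 49×60 + 24) × 60 + 46 = 177886.
Real time: 177886 / (60) = 88943/30 s.
Target frame: (88943/30) × (24) = 355772/5 ≈ 71154.400 → 71154.

frame 71154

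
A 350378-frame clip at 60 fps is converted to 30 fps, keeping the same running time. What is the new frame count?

175189 frames

Target frames = source frames × (target rate / source rate) = 350378 × (30)/(60) = 350378 × 1/2 = 175189.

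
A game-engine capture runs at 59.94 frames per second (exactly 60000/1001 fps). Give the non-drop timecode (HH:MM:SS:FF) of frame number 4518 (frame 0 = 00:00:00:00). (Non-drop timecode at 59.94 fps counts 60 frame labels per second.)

4518 ÷ 60 = 75 full seconds, remainder 18 frames.
75 s = 0 h 1 min 15 s.
Timecode: 00:01:15:18.

00:01:15:18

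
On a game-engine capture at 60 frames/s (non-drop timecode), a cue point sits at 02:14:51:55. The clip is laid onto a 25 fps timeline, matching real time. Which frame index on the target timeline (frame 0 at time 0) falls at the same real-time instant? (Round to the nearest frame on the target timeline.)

frame 202298

Source frame index: (2×3600 + 14×60 + 51) × 60 + 55 = 485515.
Real time: 485515 / (60) = 97103/12 s.
Target frame: (97103/12) × (25) = 2427575/12 ≈ 202297.917 → 202298.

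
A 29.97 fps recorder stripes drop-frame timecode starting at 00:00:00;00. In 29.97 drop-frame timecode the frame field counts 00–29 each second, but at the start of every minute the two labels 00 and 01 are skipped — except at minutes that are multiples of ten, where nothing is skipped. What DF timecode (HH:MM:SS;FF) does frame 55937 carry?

00:31:06;13

Ten DF minutes hold 17982 frames, so frame 55937 lies in block 3 (frames 53946–71927) with 1991 frames into that block.
The block's first minute is 1800 frames and the rest 1798 each; 1991 frames reaches minute 1, so 3 × 18 + 1 × 2 = 56 labels have been skipped so far.
Adding those back, label number 55937 + 56 = 55993 at 30 labels/s is 1866 s + 13 f = 0 h 31 min 6 s frame 13, i.e. 00:31:06;13.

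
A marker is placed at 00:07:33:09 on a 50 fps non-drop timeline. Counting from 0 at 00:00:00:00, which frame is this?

frame 22659

Total seconds to the label: (0 × 3600 + 7 × 60 + 33) = 453.
Frame index = 453 × 50 + 9 = 22659.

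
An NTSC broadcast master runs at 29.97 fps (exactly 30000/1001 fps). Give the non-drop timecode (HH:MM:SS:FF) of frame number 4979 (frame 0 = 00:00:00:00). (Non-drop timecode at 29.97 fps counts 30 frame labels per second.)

00:02:45:29

4979 ÷ 30 = 165 full seconds, remainder 29 frames.
165 s = 0 h 2 min 45 s.
Timecode: 00:02:45:29.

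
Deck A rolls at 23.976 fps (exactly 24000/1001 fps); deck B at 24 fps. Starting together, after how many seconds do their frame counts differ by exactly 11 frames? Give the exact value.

11011/24 seconds

The gap grows by |24 − 24000/1001| = 24/1001 frames per second.
Time for a 11-frame gap: 11 ÷ (24/1001) = 11011/24 s.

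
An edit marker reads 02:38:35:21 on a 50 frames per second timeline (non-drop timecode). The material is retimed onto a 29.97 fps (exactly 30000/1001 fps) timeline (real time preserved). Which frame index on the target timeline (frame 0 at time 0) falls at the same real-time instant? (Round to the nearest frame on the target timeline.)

frame 285177

Source frame index: (2×3600 + 38×60 + 35) × 50 + 21 = 475771.
Real time: 475771 / (50) = 475771/50 s.
Target frame: (475771/50) × (30000/1001) = 285462600/1001 ≈ 285177.423 → 285177.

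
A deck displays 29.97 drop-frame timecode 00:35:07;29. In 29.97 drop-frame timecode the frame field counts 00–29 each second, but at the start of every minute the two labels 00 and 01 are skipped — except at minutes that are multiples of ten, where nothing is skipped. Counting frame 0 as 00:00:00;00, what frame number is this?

63175

As if non-drop at 30 labels/s: (0 × 3600 + 35 × 60 + 7) × 30 + 29 = 63239.
Minute boundaries passed: 35; those not divisible by 10: 35 − 3 = 32; dropped labels = 2 × 32 = 64.
Actual frame index = 63239 − 64 = 63175.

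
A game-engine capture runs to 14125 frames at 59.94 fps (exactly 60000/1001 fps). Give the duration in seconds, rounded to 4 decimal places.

235.6521 seconds

Running time = 14125 × 1001/60000 = 113113/480 s ≈ 235.6521 s.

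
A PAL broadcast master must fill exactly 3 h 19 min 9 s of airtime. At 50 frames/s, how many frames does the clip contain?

3 h 19 min 9 s = 11949 s.
Frames = 11949 × 50 = 597450.

597450 frames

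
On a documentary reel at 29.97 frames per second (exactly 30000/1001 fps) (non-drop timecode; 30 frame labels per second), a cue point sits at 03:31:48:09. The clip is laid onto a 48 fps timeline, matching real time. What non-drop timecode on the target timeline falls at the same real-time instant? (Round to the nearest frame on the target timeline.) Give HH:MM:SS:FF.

Source frame index: (3×3600 + 31×60 + 48) × 30 + 9 = 381249.
Real time: 381249 / (30000/1001) = 127210083/10000 s.
Target frame: (127210083/10000) × (48) = 381630249/625 ≈ 610608.398 → 610608.
At 48 labels/s: frame 610608 → 03:32:01:00.

03:32:01:00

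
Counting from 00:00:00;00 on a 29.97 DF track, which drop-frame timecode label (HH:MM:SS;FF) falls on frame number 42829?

00:23:49;01

Each 10-minute DF block holds 10 × 60 × 30 − 9 × 2 = 17982 frames. 42829 ÷ 17982 → 2 full blocks, remainder 6865.
Within the partial block the first minute is 1800 frames and each further minute 1798, so 3 further minute boundaries passed. Total skipped labels = 18 × 2 + 2 × 3 = 42.
Non-drop label index = 42829 + 42 = 42871; at 30 labels/s that is 00:23:49:01, i.e. DF 00:23:49;01.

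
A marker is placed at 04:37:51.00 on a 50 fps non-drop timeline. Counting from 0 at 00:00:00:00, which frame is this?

833550

Total seconds to the label: (4 × 3600 + 37 × 60 + 51) = 16671.
Frame index = 16671 × 50 + 0 = 833550.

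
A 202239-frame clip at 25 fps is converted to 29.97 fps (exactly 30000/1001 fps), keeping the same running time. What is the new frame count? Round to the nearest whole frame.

Frames at target rate = 202239 × (30000/1001) / (25) = 242686800/1001 ≈ 242444.356.
Nearest whole frame: 242444.

242444 frames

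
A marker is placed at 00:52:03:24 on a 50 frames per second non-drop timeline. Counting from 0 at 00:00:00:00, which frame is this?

frame 156174

Total seconds to the label: (0 × 3600 + 52 × 60 + 3) = 3123.
Frame index = 3123 × 50 + 24 = 156174.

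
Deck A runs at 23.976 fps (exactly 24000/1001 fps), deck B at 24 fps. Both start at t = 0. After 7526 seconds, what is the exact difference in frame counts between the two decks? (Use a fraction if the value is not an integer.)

A emits 24000/1001 × 7526 = 180624000/1001 frames; B emits 24 × 7526 = 180624.
Difference = 180624/1001 frames (≈ 180.4436); B is ahead of A.

180624/1001 frames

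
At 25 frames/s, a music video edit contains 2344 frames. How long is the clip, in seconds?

93.76 seconds

Running time = 2344 / (25) = 93.76 s.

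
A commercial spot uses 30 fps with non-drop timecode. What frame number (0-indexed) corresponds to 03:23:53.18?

Total seconds to the label: (3 × 3600 + 23 × 60 + 53) = 12233.
Frame index = 12233 × 30 + 18 = 367008.

367008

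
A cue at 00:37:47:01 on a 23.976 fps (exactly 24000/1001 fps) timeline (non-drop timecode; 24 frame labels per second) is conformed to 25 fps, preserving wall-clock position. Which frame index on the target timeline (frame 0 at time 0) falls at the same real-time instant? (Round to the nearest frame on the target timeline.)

frame 56733

Source frame index: (0×3600 + 37×60 + 47) × 24 + 1 = 54409.
Real time: 54409 / (24000/1001) = 54463409/24000 s.
Target frame: (54463409/24000) × (25) = 54463409/960 ≈ 56732.718 → 56733.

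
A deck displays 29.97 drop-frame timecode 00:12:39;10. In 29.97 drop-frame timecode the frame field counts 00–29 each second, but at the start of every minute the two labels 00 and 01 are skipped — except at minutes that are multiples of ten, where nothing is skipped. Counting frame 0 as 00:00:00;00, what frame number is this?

As if non-drop at 30 labels/s: (0 × 3600 + 12 × 60 + 39) × 30 + 10 = 22780.
Minute boundaries passed: 12; those not divisible by 10: 12 − 1 = 11; dropped labels = 2 × 11 = 22.
Actual frame index = 22780 − 22 = 22758.

22758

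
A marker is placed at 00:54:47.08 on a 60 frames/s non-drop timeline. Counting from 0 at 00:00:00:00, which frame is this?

197228

Total seconds to the label: (0 × 3600 + 54 × 60 + 47) = 3287.
Frame index = 3287 × 60 + 8 = 197228.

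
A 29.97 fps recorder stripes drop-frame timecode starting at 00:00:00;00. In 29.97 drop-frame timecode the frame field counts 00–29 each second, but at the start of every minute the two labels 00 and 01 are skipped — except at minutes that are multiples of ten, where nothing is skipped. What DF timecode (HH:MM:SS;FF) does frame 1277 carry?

Ten DF minutes hold 17982 frames, so frame 1277 lies in block 0 (frames 0–17981) with 1277 frames into that block.
The block's first minute is 1800 frames and the rest 1798 each; 1277 frames reaches minute 0, so 0 × 18 + 0 × 2 = 0 labels have been skipped so far.
Adding those back, label number 1277 + 0 = 1277 at 30 labels/s is 42 s + 17 f = 0 h 0 min 42 s frame 17, i.e. 00:00:42;17.

00:00:42;17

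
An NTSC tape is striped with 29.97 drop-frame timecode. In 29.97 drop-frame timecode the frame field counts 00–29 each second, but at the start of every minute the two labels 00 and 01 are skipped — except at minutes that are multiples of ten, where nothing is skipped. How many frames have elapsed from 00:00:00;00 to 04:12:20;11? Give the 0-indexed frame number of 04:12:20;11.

As if non-drop at 30 labels/s: (4 × 3600 + 12 × 60 + 20) × 30 + 11 = 454211.
Minute boundaries passed: 252; those not divisible by 10: 252 − 25 = 227; dropped labels = 2 × 227 = 454.
Actual frame index = 454211 − 454 = 453757.

453757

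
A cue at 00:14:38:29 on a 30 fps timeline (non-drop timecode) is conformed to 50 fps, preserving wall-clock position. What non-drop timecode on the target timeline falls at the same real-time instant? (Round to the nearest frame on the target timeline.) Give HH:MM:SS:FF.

00:14:38:48

Source frame index: (0×3600 + 14×60 + 38) × 30 + 29 = 26369.
Real time: 26369 / (30) = 26369/30 s.
Target frame: (26369/30) × (50) = 131845/3 ≈ 43948.333 → 43948.
At 50 labels/s: frame 43948 → 00:14:38:48.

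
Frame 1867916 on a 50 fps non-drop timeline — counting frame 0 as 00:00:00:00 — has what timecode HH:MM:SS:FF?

10:22:38:16

1867916 ÷ 50 = 37358 full seconds, remainder 16 frames.
37358 s = 10 h 22 min 38 s.
Timecode: 10:22:38:16.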